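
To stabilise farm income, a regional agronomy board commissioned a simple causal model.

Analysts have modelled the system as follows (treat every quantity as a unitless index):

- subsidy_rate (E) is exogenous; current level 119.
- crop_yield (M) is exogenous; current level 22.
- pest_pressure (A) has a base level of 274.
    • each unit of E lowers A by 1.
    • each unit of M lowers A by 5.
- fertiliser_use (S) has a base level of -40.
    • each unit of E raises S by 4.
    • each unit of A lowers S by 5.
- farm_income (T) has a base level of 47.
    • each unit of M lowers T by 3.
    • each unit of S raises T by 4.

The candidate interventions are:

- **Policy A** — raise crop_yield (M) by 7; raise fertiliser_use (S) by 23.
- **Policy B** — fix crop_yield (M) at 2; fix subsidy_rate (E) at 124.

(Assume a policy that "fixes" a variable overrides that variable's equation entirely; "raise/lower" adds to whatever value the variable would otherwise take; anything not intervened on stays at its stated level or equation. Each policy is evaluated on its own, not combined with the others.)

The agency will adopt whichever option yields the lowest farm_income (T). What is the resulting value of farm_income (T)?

-935

Policy A (M + 7, S + 23):
  E = 119
  M = 22 + 7 = 29
  A = 274 − 119 − 5·29 = 10
  S = -40 + 4·119 − 5·10 (+23 from intervention) = 409
  T = 47 − 3·29 + 4·409 = 1596
Policy B (M := 2, E := 124):
  E = 124
  M = 2
  A = 274 − 124 − 5·2 = 140
  S = -40 + 4·124 − 5·140 = -244
  T = 47 − 3·2 + 4·(-244) = -935
Comparing — Policy A: T=1596, Policy B: T=-935. Lowest is -935 (Policy B).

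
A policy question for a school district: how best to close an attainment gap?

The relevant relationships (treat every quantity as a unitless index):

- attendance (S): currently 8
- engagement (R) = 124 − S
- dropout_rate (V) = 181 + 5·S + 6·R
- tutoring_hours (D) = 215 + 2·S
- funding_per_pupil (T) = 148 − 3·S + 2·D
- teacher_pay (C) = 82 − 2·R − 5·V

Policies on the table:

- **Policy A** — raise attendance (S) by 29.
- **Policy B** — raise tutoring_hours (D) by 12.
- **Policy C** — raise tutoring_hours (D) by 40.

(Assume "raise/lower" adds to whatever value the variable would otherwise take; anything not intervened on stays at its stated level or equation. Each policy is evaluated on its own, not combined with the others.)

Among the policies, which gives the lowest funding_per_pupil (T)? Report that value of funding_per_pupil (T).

Policy A (S + 29):
  S = 8 + 29 = 37
  D = 215 + 2·37 = 289
  T = 148 − 3·37 + 2·289 = 615
Policy B (D + 12):
  S = 8
  D = 215 + 2·8 (+12 from intervention) = 243
  T = 148 − 3·8 + 2·243 = 610
Policy C (D + 40):
  S = 8
  D = 215 + 2·8 (+40 from intervention) = 271
  T = 148 − 3·8 + 2·271 = 666
Comparing — Policy A: T=615, Policy B: T=610, Policy C: T=666. Lowest is 610 (Policy B).

610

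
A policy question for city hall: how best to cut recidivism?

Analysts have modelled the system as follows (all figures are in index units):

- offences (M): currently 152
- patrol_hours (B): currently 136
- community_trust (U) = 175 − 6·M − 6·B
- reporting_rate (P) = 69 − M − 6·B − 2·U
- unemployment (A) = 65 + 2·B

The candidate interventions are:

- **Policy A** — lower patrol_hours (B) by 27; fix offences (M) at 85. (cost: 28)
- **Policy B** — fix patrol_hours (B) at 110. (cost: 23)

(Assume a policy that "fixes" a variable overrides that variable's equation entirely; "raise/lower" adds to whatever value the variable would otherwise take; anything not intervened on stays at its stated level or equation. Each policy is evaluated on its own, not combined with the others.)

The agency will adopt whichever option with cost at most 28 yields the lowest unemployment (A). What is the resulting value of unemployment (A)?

Policy A (B − 27, M := 85):
  B = 136 − 27 = 109
  A = 65 + 2·109 = 283
Policy B (B := 110):
  B = 110
  A = 65 + 2·110 = 285
Comparing — Policy A: A=283, Policy B: A=285. Lowest is 283 (Policy A).

283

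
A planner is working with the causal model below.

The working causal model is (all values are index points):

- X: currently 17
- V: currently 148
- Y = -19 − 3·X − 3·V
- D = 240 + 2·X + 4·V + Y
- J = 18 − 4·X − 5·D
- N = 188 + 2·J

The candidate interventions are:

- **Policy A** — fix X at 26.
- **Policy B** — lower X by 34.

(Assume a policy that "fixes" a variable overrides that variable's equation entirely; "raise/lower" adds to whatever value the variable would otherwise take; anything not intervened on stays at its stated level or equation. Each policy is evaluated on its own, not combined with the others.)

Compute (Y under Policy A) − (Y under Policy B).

Policy A (X := 26):
  X = 26
  V = 148
  Y = -19 − 3·26 − 3·148 = -541
Policy B (X − 34):
  X = 17 − 34 = -17
  V = 148
  Y = -19 − 3·(-17) − 3·148 = -412
Y: -541 − (-412) = -129

-129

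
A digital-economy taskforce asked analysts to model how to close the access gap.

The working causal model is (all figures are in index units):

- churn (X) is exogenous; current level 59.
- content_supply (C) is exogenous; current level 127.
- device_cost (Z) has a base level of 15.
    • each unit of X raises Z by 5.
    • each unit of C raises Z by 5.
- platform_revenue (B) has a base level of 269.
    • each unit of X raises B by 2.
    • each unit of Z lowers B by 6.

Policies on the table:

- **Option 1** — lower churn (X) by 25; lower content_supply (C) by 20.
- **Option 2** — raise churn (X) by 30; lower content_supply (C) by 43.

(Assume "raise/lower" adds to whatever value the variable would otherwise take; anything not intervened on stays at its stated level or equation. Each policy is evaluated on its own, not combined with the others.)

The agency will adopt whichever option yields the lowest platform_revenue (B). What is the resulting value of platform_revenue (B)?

-4833

Option 1 (X − 25, C − 20):
  X = 59 − 25 = 34
  C = 127 − 20 = 107
  Z = 15 + 5·34 + 5·107 = 720
  B = 269 + 2·34 − 6·720 = -3983
Option 2 (X + 30, C − 43):
  X = 59 + 30 = 89
  C = 127 − 43 = 84
  Z = 15 + 5·89 + 5·84 = 880
  B = 269 + 2·89 − 6·880 = -4833
Comparing — Option 1: B=-3983, Option 2: B=-4833. Lowest is -4833 (Option 2).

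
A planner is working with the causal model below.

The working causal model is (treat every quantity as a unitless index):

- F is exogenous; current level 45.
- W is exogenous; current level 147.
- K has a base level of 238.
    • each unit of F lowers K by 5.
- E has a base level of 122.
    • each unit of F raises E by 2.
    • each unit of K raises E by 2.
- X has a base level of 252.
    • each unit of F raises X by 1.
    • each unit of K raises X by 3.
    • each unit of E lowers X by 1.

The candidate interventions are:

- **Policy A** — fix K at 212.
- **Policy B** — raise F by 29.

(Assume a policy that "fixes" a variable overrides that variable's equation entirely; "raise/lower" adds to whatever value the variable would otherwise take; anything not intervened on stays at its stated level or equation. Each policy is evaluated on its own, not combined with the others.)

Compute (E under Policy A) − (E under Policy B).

Policy A (K := 212):
  F = 45
  K = 212
  E = 122 + 2·45 + 2·212 = 636
Policy B (F + 29):
  F = 45 + 29 = 74
  K = 238 − 5·74 = -132
  E = 122 + 2·74 + 2·(-132) = 6
E: 636 − 6 = 630

630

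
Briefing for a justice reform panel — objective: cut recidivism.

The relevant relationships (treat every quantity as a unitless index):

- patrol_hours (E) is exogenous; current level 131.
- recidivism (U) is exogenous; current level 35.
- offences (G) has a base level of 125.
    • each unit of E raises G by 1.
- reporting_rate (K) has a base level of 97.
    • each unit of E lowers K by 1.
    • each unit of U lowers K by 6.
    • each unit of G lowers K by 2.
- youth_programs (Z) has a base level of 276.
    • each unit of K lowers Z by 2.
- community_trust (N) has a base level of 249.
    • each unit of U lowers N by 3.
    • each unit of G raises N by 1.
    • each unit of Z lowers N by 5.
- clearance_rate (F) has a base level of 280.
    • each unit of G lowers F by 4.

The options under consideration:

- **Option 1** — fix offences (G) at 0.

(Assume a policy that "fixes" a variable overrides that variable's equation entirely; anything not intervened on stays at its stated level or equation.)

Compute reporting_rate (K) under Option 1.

Option 1 (G := 0):
  E = 131
  U = 35
  G = 0
  K = 97 − 131 − 6·35 − 2·0 = -244

-244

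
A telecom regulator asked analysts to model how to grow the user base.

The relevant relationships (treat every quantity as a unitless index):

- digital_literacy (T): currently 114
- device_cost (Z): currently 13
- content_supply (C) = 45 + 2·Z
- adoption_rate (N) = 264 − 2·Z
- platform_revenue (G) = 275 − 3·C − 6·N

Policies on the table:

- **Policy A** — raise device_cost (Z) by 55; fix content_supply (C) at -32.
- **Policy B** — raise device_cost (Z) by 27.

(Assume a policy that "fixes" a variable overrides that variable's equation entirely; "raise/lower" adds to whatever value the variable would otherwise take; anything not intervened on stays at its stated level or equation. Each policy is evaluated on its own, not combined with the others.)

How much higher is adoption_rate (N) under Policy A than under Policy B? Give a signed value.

-56

Policy A (Z + 55, C := -32):
  Z = 13 + 55 = 68
  N = 264 − 2·68 = 128
Policy B (Z + 27):
  Z = 13 + 27 = 40
  N = 264 − 2·40 = 184
N: 128 − 184 = -56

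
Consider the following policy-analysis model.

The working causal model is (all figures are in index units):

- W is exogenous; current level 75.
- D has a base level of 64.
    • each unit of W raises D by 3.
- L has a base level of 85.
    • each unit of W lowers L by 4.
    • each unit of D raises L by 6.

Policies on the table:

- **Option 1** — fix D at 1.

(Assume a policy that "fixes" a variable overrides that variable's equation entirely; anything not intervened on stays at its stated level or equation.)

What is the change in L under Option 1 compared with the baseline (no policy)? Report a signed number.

Baseline:
  W = 75
  D = 64 + 3·75 = 289
  L = 85 − 4·75 + 6·289 = 1519
Option 1 (D := 1):
  W = 75
  D = 1
  L = 85 − 4·75 + 6·1 = -209
Change in L: -209 − 1519 = -1728

-1728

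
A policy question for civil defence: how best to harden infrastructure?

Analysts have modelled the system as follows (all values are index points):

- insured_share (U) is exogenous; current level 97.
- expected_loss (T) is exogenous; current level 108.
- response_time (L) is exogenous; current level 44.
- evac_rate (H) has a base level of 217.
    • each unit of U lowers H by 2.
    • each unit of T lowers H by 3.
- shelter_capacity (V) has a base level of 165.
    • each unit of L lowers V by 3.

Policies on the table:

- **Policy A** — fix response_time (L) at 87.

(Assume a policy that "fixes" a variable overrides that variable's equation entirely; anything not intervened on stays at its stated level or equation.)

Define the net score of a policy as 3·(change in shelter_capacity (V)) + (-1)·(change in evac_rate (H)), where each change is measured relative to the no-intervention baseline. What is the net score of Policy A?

-387

Baseline:
  U = 97
  T = 108
  L = 44
  H = 217 − 2·97 − 3·108 = -301
  V = 165 − 3·44 = 33
Policy A (L := 87):
  U = 97
  T = 108
  L = 87
  H = 217 − 2·97 − 3·108 = -301
  V = 165 − 3·87 = -96
ΔV = -96 − 33 = -129; ΔH = -301 − (-301) = 0
Score = 3·(-129) + (-1)·0 = -387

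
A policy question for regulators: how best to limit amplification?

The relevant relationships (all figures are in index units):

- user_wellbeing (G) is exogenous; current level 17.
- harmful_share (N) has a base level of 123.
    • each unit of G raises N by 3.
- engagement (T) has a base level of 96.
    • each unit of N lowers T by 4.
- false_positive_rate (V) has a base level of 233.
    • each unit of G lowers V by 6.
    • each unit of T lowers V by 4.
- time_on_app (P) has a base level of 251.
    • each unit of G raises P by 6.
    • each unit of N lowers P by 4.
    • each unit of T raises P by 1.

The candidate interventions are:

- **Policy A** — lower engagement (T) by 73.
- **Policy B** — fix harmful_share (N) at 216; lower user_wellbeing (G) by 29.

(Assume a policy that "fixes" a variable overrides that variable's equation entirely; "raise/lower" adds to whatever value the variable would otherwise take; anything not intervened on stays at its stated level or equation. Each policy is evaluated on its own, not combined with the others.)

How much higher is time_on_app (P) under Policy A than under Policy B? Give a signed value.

437

Policy A (T − 73):
  G = 17
  N = 123 + 3·17 = 174
  T = 96 − 4·174 (−73 from intervention) = -673
  P = 251 + 6·17 − 4·174 + (-673) = -1016
Policy B (N := 216, G − 29):
  G = 17 − 29 = -12
  N = 216
  T = 96 − 4·216 = -768
  P = 251 + 6·(-12) − 4·216 + (-768) = -1453
P: -1016 − (-1453) = 437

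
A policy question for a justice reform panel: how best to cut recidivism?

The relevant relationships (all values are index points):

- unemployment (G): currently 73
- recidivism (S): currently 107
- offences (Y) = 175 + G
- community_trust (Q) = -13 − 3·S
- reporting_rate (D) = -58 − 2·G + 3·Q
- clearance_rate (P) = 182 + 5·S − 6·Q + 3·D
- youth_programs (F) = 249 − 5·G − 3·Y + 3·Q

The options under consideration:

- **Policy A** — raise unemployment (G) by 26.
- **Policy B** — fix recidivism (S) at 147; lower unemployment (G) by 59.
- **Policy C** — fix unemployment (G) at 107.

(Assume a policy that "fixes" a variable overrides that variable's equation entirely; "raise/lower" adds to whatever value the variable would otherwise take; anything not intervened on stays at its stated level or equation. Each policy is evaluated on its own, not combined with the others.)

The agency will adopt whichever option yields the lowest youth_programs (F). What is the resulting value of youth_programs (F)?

Policy A (G + 26):
  G = 73 + 26 = 99
  S = 107
  Y = 175 + 99 = 274
  Q = -13 − 3·107 = -334
  F = 249 − 5·99 − 3·274 + 3·(-334) = -2070
Policy B (S := 147, G − 59):
  G = 73 − 59 = 14
  S = 147
  Y = 175 + 14 = 189
  Q = -13 − 3·147 = -454
  F = 249 − 5·14 − 3·189 + 3·(-454) = -1750
Policy C (G := 107):
  G = 107
  S = 107
  Y = 175 + 107 = 282
  Q = -13 − 3·107 = -334
  F = 249 − 5·107 − 3·282 + 3·(-334) = -2134
Comparing — Policy A: F=-2070, Policy B: F=-1750, Policy C: F=-2134. Lowest is -2134 (Policy C).

-2134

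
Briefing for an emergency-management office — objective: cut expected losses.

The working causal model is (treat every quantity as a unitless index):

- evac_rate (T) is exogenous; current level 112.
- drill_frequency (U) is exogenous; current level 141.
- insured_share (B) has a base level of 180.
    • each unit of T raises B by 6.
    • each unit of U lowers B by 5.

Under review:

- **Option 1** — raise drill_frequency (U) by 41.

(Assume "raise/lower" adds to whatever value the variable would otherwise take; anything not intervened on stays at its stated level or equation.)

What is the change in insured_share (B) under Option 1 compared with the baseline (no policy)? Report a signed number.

Baseline:
  T = 112
  U = 141
  B = 180 + 6·112 − 5·141 = 147
Option 1 (U + 41):
  T = 112
  U = 141 + 41 = 182
  B = 180 + 6·112 − 5·182 = -58
Change in B: -58 − 147 = -205

-205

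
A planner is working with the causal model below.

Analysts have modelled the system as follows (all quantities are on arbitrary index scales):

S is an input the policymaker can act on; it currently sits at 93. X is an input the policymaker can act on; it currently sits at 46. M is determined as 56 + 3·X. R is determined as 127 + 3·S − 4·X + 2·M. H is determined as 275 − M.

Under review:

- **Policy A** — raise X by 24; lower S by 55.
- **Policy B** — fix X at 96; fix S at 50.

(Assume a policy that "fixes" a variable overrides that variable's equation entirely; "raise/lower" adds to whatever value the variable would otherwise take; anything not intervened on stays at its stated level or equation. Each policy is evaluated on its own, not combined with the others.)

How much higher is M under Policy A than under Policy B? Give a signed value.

-78

Policy A (X + 24, S − 55):
  X = 46 + 24 = 70
  M = 56 + 3·70 = 266
Policy B (X := 96, S := 50):
  X = 96
  M = 56 + 3·96 = 344
M: 266 − 344 = -78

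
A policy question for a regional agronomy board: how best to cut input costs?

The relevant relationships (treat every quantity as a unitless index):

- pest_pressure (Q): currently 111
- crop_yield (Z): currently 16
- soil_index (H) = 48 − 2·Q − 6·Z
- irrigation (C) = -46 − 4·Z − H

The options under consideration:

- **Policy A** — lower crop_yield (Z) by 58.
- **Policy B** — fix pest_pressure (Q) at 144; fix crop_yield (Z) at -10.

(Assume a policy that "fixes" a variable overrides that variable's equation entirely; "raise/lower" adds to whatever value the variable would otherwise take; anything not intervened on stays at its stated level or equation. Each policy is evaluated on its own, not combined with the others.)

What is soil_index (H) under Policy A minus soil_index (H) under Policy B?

258

Policy A (Z − 58):
  Q = 111
  Z = 16 − 58 = -42
  H = 48 − 2·111 − 6·(-42) = 78
Policy B (Q := 144, Z := -10):
  Q = 144
  Z = -10
  H = 48 − 2·144 − 6·(-10) = -180
H: 78 − (-180) = 258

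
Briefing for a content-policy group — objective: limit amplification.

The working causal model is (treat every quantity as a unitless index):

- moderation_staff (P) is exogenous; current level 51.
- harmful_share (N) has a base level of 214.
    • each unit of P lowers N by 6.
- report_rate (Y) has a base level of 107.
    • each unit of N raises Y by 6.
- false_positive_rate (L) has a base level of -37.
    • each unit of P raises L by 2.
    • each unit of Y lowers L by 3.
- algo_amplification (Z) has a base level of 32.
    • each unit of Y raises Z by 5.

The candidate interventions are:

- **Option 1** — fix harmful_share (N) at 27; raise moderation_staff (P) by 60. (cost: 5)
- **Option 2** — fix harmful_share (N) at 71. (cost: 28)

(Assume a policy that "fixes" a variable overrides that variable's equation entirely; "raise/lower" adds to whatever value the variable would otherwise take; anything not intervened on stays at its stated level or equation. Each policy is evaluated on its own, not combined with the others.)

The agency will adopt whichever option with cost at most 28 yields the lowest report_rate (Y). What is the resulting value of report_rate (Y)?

Option 1 (N := 27, P + 60):
  P = 51 + 60 = 111
  N = 27
  Y = 107 + 6·27 = 269
Option 2 (N := 71):
  P = 51
  N = 71
  Y = 107 + 6·71 = 533
Comparing — Option 1: Y=269, Option 2: Y=533. Lowest is 269 (Option 1).

269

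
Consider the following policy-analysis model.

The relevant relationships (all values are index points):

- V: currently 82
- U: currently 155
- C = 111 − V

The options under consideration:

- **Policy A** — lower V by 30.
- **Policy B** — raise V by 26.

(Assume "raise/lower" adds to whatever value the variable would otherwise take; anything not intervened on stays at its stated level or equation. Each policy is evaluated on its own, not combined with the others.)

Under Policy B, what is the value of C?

Policy B (V + 26):
  V = 82 + 26 = 108
  C = 111 − 108 = 3

3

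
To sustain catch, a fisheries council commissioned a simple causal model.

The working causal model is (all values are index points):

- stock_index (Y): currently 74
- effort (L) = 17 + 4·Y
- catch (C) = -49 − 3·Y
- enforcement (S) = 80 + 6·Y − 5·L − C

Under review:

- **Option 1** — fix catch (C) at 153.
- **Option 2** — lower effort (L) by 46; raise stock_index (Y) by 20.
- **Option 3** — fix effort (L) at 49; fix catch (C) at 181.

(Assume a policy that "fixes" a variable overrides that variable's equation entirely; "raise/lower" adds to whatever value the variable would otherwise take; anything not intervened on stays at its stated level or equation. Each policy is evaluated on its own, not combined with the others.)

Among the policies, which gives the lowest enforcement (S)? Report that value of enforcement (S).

Option 1 (C := 153):
  Y = 74
  L = 17 + 4·74 = 313
  C = 153
  S = 80 + 6·74 − 5·313 − 153 = -1194
Option 2 (L − 46, Y + 20):
  Y = 74 + 20 = 94
  L = 17 + 4·94 (−46 from intervention) = 347
  C = -49 − 3·94 = -331
  S = 80 + 6·94 − 5·347 − (-331) = -760
Option 3 (L := 49, C := 181):
  Y = 74
  L = 49
  C = 181
  S = 80 + 6·74 − 5·49 − 181 = 98
Comparing — Option 1: S=-1194, Option 2: S=-760, Option 3: S=98. Lowest is -1194 (Option 1).

-1194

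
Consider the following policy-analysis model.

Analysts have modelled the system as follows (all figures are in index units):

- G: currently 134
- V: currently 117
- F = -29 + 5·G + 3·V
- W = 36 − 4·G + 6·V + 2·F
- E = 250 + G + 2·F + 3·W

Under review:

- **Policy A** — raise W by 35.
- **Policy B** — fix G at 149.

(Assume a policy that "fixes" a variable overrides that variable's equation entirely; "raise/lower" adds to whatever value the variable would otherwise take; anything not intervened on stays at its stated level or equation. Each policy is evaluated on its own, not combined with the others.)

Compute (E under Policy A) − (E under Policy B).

-330

Policy A (W + 35):
  G = 134
  V = 117
  F = -29 + 5·134 + 3·117 = 992
  W = 36 − 4·134 + 6·117 + 2·992 (+35 from intervention) = 2221
  E = 250 + 134 + 2·992 + 3·2221 = 9031
Policy B (G := 149):
  G = 149
  V = 117
  F = -29 + 5·149 + 3·117 = 1067
  W = 36 − 4·149 + 6·117 + 2·1067 = 2276
  E = 250 + 149 + 2·1067 + 3·2276 = 9361
E: 9031 − 9361 = -330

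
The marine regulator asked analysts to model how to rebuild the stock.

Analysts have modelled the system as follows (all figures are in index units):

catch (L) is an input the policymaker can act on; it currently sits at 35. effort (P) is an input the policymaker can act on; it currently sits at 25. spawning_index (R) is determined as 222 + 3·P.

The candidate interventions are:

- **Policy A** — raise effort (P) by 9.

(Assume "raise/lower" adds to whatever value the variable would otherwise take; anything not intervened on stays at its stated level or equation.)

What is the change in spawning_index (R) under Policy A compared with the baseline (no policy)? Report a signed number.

27

Baseline:
  P = 25
  R = 222 + 3·25 = 297
Policy A (P + 9):
  P = 25 + 9 = 34
  R = 222 + 3·34 = 324
Change in R: 324 − 297 = 27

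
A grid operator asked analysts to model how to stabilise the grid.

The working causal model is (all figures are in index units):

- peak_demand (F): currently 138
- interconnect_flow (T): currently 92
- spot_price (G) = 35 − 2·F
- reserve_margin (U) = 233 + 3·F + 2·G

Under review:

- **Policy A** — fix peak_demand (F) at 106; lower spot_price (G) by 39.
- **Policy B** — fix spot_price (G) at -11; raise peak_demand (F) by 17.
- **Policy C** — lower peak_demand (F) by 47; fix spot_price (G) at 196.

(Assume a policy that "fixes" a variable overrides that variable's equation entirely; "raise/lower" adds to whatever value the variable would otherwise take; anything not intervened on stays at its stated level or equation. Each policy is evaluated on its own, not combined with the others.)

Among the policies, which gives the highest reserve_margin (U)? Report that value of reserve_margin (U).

898

Policy A (F := 106, G − 39):
  F = 106
  G = 35 − 2·106 (−39 from intervention) = -216
  U = 233 + 3·106 + 2·(-216) = 119
Policy B (G := -11, F + 17):
  F = 138 + 17 = 155
  G = -11
  U = 233 + 3·155 + 2·(-11) = 676
Policy C (F − 47, G := 196):
  F = 138 − 47 = 91
  G = 196
  U = 233 + 3·91 + 2·196 = 898
Comparing — Policy A: U=119, Policy B: U=676, Policy C: U=898. Highest is 898 (Policy C).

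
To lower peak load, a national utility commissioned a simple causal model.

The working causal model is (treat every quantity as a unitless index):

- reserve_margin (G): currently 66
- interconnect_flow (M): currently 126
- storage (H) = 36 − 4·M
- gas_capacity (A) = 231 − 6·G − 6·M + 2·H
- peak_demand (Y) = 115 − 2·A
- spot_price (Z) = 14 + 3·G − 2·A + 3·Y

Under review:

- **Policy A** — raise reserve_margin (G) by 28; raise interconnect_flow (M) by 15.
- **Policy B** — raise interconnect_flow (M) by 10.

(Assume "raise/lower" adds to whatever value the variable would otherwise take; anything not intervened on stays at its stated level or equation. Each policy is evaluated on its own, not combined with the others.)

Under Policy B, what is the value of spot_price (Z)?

Policy B (M + 10):
  G = 66
  M = 126 + 10 = 136
  H = 36 − 4·136 = -508
  A = 231 − 6·66 − 6·136 + 2·(-508) = -1997
  Y = 115 − 2·(-1997) = 4109
  Z = 14 + 3·66 − 2·(-1997) + 3·4109 = 16533

16533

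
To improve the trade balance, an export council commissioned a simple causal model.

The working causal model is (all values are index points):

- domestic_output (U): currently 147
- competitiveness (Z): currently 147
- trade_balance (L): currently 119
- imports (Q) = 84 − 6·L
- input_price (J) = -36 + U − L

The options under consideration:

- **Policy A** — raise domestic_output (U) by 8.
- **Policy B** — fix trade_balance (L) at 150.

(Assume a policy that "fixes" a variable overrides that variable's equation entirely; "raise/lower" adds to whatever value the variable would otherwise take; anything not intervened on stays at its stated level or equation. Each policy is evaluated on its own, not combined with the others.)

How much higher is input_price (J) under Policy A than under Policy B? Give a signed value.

39

Policy A (U + 8):
  U = 147 + 8 = 155
  L = 119
  J = -36 + 155 − 119 = 0
Policy B (L := 150):
  U = 147
  L = 150
  J = -36 + 147 − 150 = -39
J: 0 − (-39) = 39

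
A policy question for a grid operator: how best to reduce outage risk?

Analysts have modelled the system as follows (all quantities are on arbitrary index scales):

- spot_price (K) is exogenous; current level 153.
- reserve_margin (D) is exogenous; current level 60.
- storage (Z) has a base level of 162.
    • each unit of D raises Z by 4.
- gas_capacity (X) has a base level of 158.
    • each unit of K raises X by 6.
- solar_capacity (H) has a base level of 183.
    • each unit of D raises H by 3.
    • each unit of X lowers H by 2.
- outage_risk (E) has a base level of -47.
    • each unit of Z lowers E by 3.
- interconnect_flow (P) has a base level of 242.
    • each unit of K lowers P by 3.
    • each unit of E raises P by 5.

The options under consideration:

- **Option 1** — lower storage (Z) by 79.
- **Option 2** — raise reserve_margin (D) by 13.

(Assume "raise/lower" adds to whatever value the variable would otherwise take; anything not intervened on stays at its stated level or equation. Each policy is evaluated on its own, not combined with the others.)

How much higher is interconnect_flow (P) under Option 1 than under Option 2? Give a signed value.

Option 1 (Z − 79):
  K = 153
  D = 60
  Z = 162 + 4·60 (−79 from intervention) = 323
  E = -47 − 3·323 = -1016
  P = 242 − 3·153 + 5·(-1016) = -5297
Option 2 (D + 13):
  K = 153
  D = 60 + 13 = 73
  Z = 162 + 4·73 = 454
  E = -47 − 3·454 = -1409
  P = 242 − 3·153 + 5·(-1409) = -7262
P: -5297 − (-7262) = 1965

1965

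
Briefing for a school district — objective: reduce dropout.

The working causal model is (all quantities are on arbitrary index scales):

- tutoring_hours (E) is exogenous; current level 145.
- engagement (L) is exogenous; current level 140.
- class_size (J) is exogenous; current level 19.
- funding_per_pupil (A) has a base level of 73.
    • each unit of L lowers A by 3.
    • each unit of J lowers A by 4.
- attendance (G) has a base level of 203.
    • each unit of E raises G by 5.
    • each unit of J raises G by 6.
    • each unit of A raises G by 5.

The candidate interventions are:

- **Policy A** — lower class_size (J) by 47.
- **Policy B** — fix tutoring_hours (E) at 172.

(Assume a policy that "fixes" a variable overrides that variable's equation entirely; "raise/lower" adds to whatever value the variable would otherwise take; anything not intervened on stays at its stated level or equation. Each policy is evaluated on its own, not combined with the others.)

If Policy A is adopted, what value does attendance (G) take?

Policy A (J − 47):
  E = 145
  L = 140
  J = 19 − 47 = -28
  A = 73 − 3·140 − 4·(-28) = -235
  G = 203 + 5·145 + 6·(-28) + 5·(-235) = -415

-415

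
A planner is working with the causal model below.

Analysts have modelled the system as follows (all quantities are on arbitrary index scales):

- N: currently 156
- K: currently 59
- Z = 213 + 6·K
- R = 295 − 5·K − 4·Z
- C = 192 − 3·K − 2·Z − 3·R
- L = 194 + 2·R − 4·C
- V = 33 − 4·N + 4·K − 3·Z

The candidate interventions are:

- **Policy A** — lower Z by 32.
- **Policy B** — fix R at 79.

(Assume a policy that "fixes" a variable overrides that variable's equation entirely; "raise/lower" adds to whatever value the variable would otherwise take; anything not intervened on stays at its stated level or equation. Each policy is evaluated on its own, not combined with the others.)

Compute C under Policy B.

Policy B (R := 79):
  K = 59
  Z = 213 + 6·59 = 567
  R = 79
  C = 192 − 3·59 − 2·567 − 3·79 = -1356

-1356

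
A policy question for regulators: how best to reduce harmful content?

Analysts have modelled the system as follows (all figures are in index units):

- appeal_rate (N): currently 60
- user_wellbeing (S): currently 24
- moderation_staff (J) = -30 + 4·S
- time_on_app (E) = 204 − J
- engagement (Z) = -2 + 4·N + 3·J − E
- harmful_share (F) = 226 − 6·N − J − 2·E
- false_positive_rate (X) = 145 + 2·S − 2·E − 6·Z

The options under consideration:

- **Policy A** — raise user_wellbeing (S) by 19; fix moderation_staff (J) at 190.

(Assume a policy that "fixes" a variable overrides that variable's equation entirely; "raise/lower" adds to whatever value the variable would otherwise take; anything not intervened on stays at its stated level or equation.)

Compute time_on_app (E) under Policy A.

14

Policy A (S + 19, J := 190):
  S = 24 + 19 = 43
  J = 190
  E = 204 − 190 = 14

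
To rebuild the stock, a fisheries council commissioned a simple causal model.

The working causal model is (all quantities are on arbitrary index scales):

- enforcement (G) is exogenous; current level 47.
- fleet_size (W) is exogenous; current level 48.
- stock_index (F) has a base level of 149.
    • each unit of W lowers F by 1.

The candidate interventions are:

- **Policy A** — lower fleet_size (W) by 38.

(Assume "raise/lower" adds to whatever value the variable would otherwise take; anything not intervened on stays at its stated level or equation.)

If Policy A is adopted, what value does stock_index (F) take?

Policy A (W − 38):
  W = 48 − 38 = 10
  F = 149 − 10 = 139

139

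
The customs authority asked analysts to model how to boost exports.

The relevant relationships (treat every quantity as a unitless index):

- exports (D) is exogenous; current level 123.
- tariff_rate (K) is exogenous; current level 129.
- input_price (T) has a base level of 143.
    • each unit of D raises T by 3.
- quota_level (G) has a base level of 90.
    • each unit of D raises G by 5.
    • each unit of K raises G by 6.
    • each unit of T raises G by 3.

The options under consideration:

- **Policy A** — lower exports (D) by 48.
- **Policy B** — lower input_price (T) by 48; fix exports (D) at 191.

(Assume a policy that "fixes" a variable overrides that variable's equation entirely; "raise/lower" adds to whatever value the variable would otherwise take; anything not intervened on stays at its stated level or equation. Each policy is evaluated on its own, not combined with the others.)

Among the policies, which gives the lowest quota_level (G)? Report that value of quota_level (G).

Policy A (D − 48):
  D = 123 − 48 = 75
  K = 129
  T = 143 + 3·75 = 368
  G = 90 + 5·75 + 6·129 + 3·368 = 2343
Policy B (T − 48, D := 191):
  D = 191
  K = 129
  T = 143 + 3·191 (−48 from intervention) = 668
  G = 90 + 5·191 + 6·129 + 3·668 = 3823
Comparing — Policy A: G=2343, Policy B: G=3823. Lowest is 2343 (Policy A).

2343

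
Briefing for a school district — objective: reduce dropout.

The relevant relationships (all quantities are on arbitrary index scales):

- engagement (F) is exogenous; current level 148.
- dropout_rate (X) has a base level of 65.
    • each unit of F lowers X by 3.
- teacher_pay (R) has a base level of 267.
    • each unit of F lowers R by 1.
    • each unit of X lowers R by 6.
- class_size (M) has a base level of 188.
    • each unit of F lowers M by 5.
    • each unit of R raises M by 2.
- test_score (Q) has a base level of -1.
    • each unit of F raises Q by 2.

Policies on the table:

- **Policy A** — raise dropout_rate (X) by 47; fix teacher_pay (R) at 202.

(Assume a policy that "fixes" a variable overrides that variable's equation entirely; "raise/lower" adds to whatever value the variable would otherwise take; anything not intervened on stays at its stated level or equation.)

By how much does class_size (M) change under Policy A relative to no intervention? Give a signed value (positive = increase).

-4382

Baseline:
  F = 148
  X = 65 − 3·148 = -379
  R = 267 − 148 − 6·(-379) = 2393
  M = 188 − 5·148 + 2·2393 = 4234
Policy A (X + 47, R := 202):
  F = 148
  X = 65 − 3·148 (+47 from intervention) = -332
  R = 202
  M = 188 − 5·148 + 2·202 = -148
Change in M: -148 − 4234 = -4382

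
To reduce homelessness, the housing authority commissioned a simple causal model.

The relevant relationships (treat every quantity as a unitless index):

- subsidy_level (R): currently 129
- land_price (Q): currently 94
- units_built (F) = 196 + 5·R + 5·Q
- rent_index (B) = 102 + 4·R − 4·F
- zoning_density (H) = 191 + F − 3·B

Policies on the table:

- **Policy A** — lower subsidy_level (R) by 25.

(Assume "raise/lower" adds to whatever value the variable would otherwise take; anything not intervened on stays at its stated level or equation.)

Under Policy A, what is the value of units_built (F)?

Policy A (R − 25):
  R = 129 − 25 = 104
  Q = 94
  F = 196 + 5·104 + 5·94 = 1186

1186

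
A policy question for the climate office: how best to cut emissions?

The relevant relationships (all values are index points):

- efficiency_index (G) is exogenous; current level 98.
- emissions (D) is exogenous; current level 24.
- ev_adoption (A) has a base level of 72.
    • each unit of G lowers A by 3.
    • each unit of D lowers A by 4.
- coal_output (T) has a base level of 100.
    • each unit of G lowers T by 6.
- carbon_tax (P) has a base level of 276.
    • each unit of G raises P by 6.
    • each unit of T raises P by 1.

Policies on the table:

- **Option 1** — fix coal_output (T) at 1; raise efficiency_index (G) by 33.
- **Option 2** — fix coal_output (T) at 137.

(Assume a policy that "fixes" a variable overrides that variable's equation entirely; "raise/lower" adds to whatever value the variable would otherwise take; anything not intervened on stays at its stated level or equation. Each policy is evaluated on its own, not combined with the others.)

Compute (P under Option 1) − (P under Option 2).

Option 1 (T := 1, G + 33):
  G = 98 + 33 = 131
  T = 1
  P = 276 + 6·131 + 1 = 1063
Option 2 (T := 137):
  G = 98
  T = 137
  P = 276 + 6·98 + 137 = 1001
P: 1063 − 1001 = 62

62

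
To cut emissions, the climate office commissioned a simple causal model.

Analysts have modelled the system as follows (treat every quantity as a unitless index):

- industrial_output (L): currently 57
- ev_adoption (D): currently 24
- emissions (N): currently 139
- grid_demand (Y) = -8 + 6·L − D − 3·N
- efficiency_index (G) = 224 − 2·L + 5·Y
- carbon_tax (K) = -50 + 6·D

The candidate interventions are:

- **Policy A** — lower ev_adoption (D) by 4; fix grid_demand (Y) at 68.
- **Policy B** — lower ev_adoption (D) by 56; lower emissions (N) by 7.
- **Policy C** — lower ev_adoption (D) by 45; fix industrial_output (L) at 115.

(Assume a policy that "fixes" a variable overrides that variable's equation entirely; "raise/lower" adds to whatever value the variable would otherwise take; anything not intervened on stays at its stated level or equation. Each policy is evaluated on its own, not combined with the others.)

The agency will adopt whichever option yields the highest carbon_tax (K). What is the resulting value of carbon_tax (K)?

Policy A (D − 4, Y := 68):
  D = 24 − 4 = 20
  K = -50 + 6·20 = 70
Policy B (D − 56, N − 7):
  D = 24 − 56 = -32
  K = -50 + 6·(-32) = -242
Policy C (D − 45, L := 115):
  D = 24 − 45 = -21
  K = -50 + 6·(-21) = -176
Comparing — Policy A: K=70, Policy B: K=-242, Policy C: K=-176. Highest is 70 (Policy A).

70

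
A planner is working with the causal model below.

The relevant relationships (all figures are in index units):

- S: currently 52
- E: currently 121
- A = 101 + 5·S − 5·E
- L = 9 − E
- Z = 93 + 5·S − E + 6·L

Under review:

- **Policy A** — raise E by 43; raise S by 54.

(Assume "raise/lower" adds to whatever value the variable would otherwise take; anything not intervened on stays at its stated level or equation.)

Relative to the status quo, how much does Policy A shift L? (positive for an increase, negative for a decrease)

-43

Baseline:
  E = 121
  L = 9 − 121 = -112
Policy A (E + 43, S + 54):
  E = 121 + 43 = 164
  L = 9 − 164 = -155
Change in L: -155 − (-112) = -43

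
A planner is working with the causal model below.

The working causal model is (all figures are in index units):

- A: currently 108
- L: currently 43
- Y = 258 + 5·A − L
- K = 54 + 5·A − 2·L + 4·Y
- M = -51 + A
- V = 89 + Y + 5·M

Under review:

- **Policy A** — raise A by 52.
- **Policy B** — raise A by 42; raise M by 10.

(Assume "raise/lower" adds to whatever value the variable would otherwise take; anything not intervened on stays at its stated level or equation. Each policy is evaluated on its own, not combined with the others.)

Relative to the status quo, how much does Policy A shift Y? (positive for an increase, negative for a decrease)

260

Baseline:
  A = 108
  L = 43
  Y = 258 + 5·108 − 43 = 755
Policy A (A + 52):
  A = 108 + 52 = 160
  L = 43
  Y = 258 + 5·160 − 43 = 1015
Change in Y: 1015 − 755 = 260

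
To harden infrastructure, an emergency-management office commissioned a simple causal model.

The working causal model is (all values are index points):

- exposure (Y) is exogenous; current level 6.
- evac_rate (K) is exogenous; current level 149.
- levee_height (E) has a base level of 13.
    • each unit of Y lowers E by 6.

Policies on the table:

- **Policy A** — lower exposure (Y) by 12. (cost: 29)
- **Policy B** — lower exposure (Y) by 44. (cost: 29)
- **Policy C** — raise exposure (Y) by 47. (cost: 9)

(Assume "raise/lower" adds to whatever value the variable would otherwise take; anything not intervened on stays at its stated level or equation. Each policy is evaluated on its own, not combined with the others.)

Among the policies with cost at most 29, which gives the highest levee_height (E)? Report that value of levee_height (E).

Policy A (Y − 12):
  Y = 6 − 12 = -6
  E = 13 − 6·(-6) = 49
Policy B (Y − 44):
  Y = 6 − 44 = -38
  E = 13 − 6·(-38) = 241
Policy C (Y + 47):
  Y = 6 + 47 = 53
  E = 13 − 6·53 = -305
Comparing — Policy A: E=49, Policy B: E=241, Policy C: E=-305. Highest is 241 (Policy B).

241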